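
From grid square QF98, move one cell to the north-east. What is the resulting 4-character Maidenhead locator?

Longitude square 9; +1 → 10, wraps to 0, carry into field.
Longitude field Q = 16; +1 → 17 = R.
Latitude square 8; +1 → 9.

RF09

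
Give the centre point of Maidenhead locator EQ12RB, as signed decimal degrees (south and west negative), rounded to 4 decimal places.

Field E=4, Q=16: +4·20° lon, +16·10° lat → SW at lon -100°, lat 70°.
Square 1, 2: +1·2° lon, +2·1° lat → SW at lon -98°, lat 72°.
Subsquare r=17, b=1: +17·0.0833333° lon, +1·0.0416667° lat → SW at lon -96.5833°, lat 72.0417°.
Cell spans 0.0833333° lon × 0.0416667° lat. Centre is SW corner plus half of each.
latitude 72.0625, longitude -96.5417.

72.0625, -96.5417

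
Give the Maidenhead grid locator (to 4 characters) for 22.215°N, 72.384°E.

Offset from 180°W / 90°S: lon 252.38°, lat 112.22°.
Field: lon ⌊252.38/20⌋ = 12 → M; lat ⌊112.22/10⌋ = 11 → L.
Square: lon ⌊12.38/2⌋ = 6; lat ⌊2.22/1⌋ = 2.

ML62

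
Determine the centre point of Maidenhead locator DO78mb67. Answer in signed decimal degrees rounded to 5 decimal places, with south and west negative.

58.07292, -104.94583

Field D=3, O=14: +3·20° lon, +14·10° lat → SW at lon -120°, lat 50°.
Square 7, 8: +7·2° lon, +8·1° lat → SW at lon -106°, lat 58°.
Subsquare m=12, b=1: +12·0.0833333° lon, +1·0.0416667° lat → SW at lon -105°, lat 58.0417°.
Extended square 6, 7: +6·0.00833333° lon, +7·0.00416667° lat → SW at lon -104.95°, lat 58.0708°.
Cell spans 0.00833333° lon × 0.00416667° lat. Centre is SW corner plus half of each.
latitude 58.07292, longitude -104.94583.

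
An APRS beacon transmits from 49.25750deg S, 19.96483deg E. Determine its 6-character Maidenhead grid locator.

JE90xr

Shift to the Maidenhead origin (180°W, 90°S): lon 199.9648, lat 40.7425.
Field: 199.9648/20 → 9 → J, 40.7425/10 → 4 → E; chars JE.
Square: 19.9648/2 → 9, 0.7425/1 → 0; chars 90.
Subsquare: 1.9648/0.0833333 → 23 → x, 0.7425/0.0416667 → 17 → r; chars xr.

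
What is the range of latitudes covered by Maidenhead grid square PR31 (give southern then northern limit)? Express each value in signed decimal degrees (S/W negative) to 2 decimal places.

Field P=15, R=17: +15·20° lon, +17·10° lat → SW at lon 120°, lat 80°.
Square 3, 1: +3·2° lon, +1·1° lat → SW at lon 126°, lat 81°.
Cell spans 2° lon × 1° lat.
south 81.00, north 82.00.

81.00, 82.00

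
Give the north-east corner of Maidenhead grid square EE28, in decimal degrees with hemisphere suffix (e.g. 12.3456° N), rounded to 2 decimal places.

41.00° S, 94.00° W

Field E=4, E=4: +4·20° lon, +4·10° lat → SW at lon -100°, lat -50°.
Square 2, 8: +2·2° lon, +8·1° lat → SW at lon -96°, lat -42°.
Cell spans 2° lon × 1° lat. NE corner is SW corner plus one full cell.
latitude 41.00° S, longitude 94.00° W.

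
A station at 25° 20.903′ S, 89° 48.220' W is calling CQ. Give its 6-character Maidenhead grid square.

EG54cp

Shift to the Maidenhead origin (180°W, 90°S): lon 90.1963, lat 64.6516.
Field: 90.1963/20 → 4 → E, 64.6516/10 → 6 → G; chars EG.
Square: 10.1963/2 → 5, 4.6516/1 → 4; chars 54.
Subsquare: 0.1963/0.0833333 → 2 → c, 0.6516/0.0416667 → 15 → p; chars cp.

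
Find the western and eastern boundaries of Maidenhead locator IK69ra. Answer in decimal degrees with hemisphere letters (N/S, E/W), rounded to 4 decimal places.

Field I=8, K=10: +8·20° lon, +10·10° lat → SW at lon -20°, lat 10°.
Square 6, 9: +6·2° lon, +9·1° lat → SW at lon -8°, lat 19°.
Subsquare r=17, a=0: +17·0.0833333° lon, +0·0.0416667° lat → SW at lon -6.58333°, lat 19°.
Cell spans 0.0833333° lon × 0.0416667° lat.
west 6.5833° W, east 6.5000° W.

6.5833° W, 6.5000° W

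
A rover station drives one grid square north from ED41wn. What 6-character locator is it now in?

Latitude subsquare n = 13; +1 → 14 = o.
The longitude characters are unchanged.

ED41wo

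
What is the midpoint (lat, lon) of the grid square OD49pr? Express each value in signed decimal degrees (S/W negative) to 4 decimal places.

-50.2708, 109.2917

Field O=14, D=3: +14·20° lon, +3·10° lat → SW at lon 100°, lat -60°.
Square 4, 9: +4·2° lon, +9·1° lat → SW at lon 108°, lat -51°.
Subsquare p=15, r=17: +15·0.0833333° lon, +17·0.0416667° lat → SW at lon 109.25°, lat -50.2917°.
Cell spans 0.0833333° lon × 0.0416667° lat. Centre is SW corner plus half of each.
latitude -50.2708, longitude 109.2917.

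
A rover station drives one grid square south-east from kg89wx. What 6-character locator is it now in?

KG89xw

Longitude subsquare w = 22; +1 → 23 = x.
Latitude subsquare x = 23; −1 → 22 = w.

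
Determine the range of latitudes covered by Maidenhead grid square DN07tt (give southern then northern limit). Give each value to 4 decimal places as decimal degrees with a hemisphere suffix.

Field D=3, N=13: +3·20° lon, +13·10° lat → SW at lon -120°, lat 40°.
Square 0, 7: +0·2° lon, +7·1° lat → SW at lon -120°, lat 47°.
Subsquare t=19, t=19: +19·0.0833333° lon, +19·0.0416667° lat → SW at lon -118.417°, lat 47.7917°.
Cell spans 0.0833333° lon × 0.0416667° lat.
south 47.7917° N, north 47.8333° N.

47.7917° N, 47.8333° N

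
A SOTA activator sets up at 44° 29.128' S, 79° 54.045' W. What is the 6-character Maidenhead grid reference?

FE05bm

Add 180° to longitude and 90° to latitude: 100.0992, 45.5145.
Field: lon ⌊100.0992/20⌋ = 5 → F; lat ⌊45.5145/10⌋ = 4 → E.
Square: lon ⌊0.0992/2⌋ = 0; lat ⌊5.5145/1⌋ = 5.
Subsquare: lon ⌊0.0992/0.0833333⌋ = 1 → b; lat ⌊0.5145/0.0416667⌋ = 12 → m.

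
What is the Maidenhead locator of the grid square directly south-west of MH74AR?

Longitude subsquare a = 0; −1 → -1, wraps to 23 = x, carry into square.
Longitude square 7; −1 → 6.
Latitude subsquare r = 17; −1 → 16 = q.

MH64xq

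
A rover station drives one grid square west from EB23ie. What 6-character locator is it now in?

EB23he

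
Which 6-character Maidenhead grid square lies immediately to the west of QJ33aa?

QJ23xa

Longitude subsquare a = 0; −1 → -1, wraps to 23 = x, carry into square.
Longitude square 3; −1 → 2.
The latitude characters are unchanged.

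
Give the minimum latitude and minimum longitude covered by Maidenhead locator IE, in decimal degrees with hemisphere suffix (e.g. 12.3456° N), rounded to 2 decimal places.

Field I=8, E=4: +8·20° lon, +4·10° lat → SW at lon -20°, lat -50°.
latitude 50.00° S, longitude 20.00° W.

50.00° S, 20.00° W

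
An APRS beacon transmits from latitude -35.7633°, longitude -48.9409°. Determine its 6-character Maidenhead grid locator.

GF54mf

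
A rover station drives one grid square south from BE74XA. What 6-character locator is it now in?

BE73xx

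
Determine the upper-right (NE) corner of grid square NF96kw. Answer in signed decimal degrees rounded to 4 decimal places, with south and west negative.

Field N=13, F=5: +13·20° lon, +5·10° lat → SW at lon 80°, lat -40°.
Square 9, 6: +9·2° lon, +6·1° lat → SW at lon 98°, lat -34°.
Subsquare k=10, w=22: +10·0.0833333° lon, +22·0.0416667° lat → SW at lon 98.8333°, lat -33.0833°.
Cell spans 0.0833333° lon × 0.0416667° lat. NE corner is SW corner plus one full cell.
latitude -33.0417, longitude 98.9167.

-33.0417, 98.9167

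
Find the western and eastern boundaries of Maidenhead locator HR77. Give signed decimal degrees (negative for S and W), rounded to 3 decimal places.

-26.000, -24.000

Field H=7, R=17: +7·20° lon, +17·10° lat → SW at lon -40°, lat 80°.
Square 7, 7: +7·2° lon, +7·1° lat → SW at lon -26°, lat 87°.
Cell spans 2° lon × 1° lat.
west -26.000, east -24.000.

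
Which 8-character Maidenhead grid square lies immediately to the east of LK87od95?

LK87pd05

Longitude extended square 9; +1 → 10, wraps to 0, carry into subsquare.
Longitude subsquare o = 14; +1 → 15 = p.
The latitude characters are unchanged.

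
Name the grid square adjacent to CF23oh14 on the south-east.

CF23oh23

Longitude extended square 1; +1 → 2.
Latitude extended square 4; −1 → 3.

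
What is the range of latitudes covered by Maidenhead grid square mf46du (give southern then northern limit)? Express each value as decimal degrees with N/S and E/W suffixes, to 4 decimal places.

33.1667° S, 33.1250° S

Field M=12, F=5: +12·20° lon, +5·10° lat → SW at lon 60°, lat -40°.
Square 4, 6: +4·2° lon, +6·1° lat → SW at lon 68°, lat -34°.
Subsquare d=3, u=20: +3·0.0833333° lon, +20·0.0416667° lat → SW at lon 68.25°, lat -33.1667°.
Cell spans 0.0833333° lon × 0.0416667° lat.
south 33.1667° S, north 33.1250° S.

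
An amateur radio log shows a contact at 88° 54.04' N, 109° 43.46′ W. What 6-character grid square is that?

Add 180° to longitude and 90° to latitude: 70.2757, 178.9007.
Field (20°×10°, letters A–R): 70.2757/20 → 3 → D, 178.9007/10 → 17 → R; chars DR.
Square (2°×1°, digits 0–9): 10.2757/2 → 5, 8.9007/1 → 8; chars 58.
Subsquare (5′×2.5′, letters a–x): 0.2757/0.0833333 → 3 → d, 0.9007/0.0416667 → 21 → v; chars dv.

DR58dv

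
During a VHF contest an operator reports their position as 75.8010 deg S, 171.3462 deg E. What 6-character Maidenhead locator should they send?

RB54qe

Offset from 180°W / 90°S: lon 351.3462°, lat 14.1990°.
Field: 351.3462/20 → 17 → R, 14.1990/10 → 1 → B; chars RB.
Square: 11.3462/2 → 5, 4.1990/1 → 4; chars 54.
Subsquare: 1.3462/0.0833333 → 16 → q, 0.1990/0.0416667 → 4 → e; chars qe.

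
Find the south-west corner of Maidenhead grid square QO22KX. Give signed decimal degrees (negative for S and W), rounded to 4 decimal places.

52.9583, 144.8333

Field Q=16, O=14: +16·20° lon, +14·10° lat → SW at lon 140°, lat 50°.
Square 2, 2: +2·2° lon, +2·1° lat → SW at lon 144°, lat 52°.
Subsquare k=10, x=23: +10·0.0833333° lon, +23·0.0416667° lat → SW at lon 144.833°, lat 52.9583°.
latitude 52.9583, longitude 144.8333.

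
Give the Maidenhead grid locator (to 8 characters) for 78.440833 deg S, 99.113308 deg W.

EB01kn64

Offset from 180°W / 90°S: lon 80.88669°, lat 11.55917°.
Field: lon ⌊80.88669/20⌋ = 4 → E; lat ⌊11.55917/10⌋ = 1 → B.
Square: lon ⌊0.88669/2⌋ = 0; lat ⌊1.55917/1⌋ = 1.
Subsquare: lon ⌊0.88669/0.0833333⌋ = 10 → k; lat ⌊0.55917/0.0416667⌋ = 13 → n.
Extended square: lon ⌊0.05336/0.00833333⌋ = 6; lat ⌊0.01750/0.00416667⌋ = 4.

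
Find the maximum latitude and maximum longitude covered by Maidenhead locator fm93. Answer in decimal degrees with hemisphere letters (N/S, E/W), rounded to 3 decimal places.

34.000° N, 60.000° W

Field F=5, M=12: +5·20° lon, +12·10° lat → SW at lon -80°, lat 30°.
Square 9, 3: +9·2° lon, +3·1° lat → SW at lon -62°, lat 33°.
Cell spans 2° lon × 1° lat. NE corner is SW corner plus one full cell.
latitude 34.000° N, longitude 60.000° W.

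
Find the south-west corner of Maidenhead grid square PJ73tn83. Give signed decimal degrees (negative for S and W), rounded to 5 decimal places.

3.55417, 135.65000

Field P=15, J=9: +15·20° lon, +9·10° lat → SW at lon 120°, lat 0°.
Square 7, 3: +7·2° lon, +3·1° lat → SW at lon 134°, lat 3°.
Subsquare t=19, n=13: +19·0.0833333° lon, +13·0.0416667° lat → SW at lon 135.583°, lat 3.54167°.
Extended square 8, 3: +8·0.00833333° lon, +3·0.00416667° lat → SW at lon 135.65°, lat 3.55417°.
latitude 3.55417, longitude 135.65000.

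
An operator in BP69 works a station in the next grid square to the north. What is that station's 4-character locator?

Latitude square 9; +1 → 10, wraps to 0, carry into field.
Latitude field P = 15; +1 → 16 = Q.
The longitude characters are unchanged.

BQ60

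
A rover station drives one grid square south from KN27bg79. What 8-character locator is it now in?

KN27bg78

Latitude extended square 9; −1 → 8.
The longitude characters are unchanged.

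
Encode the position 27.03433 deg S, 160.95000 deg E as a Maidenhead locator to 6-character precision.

RG02lx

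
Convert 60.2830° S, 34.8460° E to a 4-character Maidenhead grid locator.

KC79

Shift to the Maidenhead origin (180°W, 90°S): lon 214.85, lat 29.72.
Field (20°×10°, letters A–R): lon ⌊214.85/20⌋ = 10 → K; lat ⌊29.72/10⌋ = 2 → C.
Square (2°×1°, digits 0–9): lon ⌊14.85/2⌋ = 7; lat ⌊9.72/1⌋ = 9.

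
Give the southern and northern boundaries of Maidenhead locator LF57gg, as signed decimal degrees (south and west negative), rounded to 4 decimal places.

-32.7500, -32.7083

Field L=11, F=5: +11·20° lon, +5·10° lat → SW at lon 40°, lat -40°.
Square 5, 7: +5·2° lon, +7·1° lat → SW at lon 50°, lat -33°.
Subsquare g=6, g=6: +6·0.0833333° lon, +6·0.0416667° lat → SW at lon 50.5°, lat -32.75°.
Cell spans 0.0833333° lon × 0.0416667° lat.
south -32.7500, north -32.7083.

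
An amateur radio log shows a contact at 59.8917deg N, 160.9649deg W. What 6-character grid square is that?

AO99mv

Shift to the Maidenhead origin (180°W, 90°S): lon 19.0351, lat 149.8917.
Field (20°×10°, letters A–R): 19.0351/20 → 0 → A, 149.8917/10 → 14 → O; chars AO.
Square (2°×1°, digits 0–9): 19.0351/2 → 9, 9.8917/1 → 9; chars 99.
Subsquare (5′×2.5′, letters a–x): 1.0351/0.0833333 → 12 → m, 0.8917/0.0416667 → 21 → v; chars mv.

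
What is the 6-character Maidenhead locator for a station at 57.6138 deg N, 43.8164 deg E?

LO17vo

Add 180° to longitude and 90° to latitude: 223.8164, 147.6138.
Field: 223.8164/20 → 11 → L, 147.6138/10 → 14 → O; chars LO.
Square: 3.8164/2 → 1, 7.6138/1 → 7; chars 17.
Subsquare: 1.8164/0.0833333 → 21 → v, 0.6138/0.0416667 → 14 → o; chars vo.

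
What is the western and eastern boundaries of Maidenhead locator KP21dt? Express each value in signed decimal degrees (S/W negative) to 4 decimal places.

24.2500, 24.3333

Field K=10, P=15: +10·20° lon, +15·10° lat → SW at lon 20°, lat 60°.
Square 2, 1: +2·2° lon, +1·1° lat → SW at lon 24°, lat 61°.
Subsquare d=3, t=19: +3·0.0833333° lon, +19·0.0416667° lat → SW at lon 24.25°, lat 61.7917°.
Cell spans 0.0833333° lon × 0.0416667° lat.
west 24.2500, east 24.3333.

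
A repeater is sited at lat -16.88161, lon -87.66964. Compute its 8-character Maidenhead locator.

EH63dc98

Add 180° to longitude and 90° to latitude: 92.33036, 73.11839.
Field: lon ⌊92.33036/20⌋ = 4 → E; lat ⌊73.11839/10⌋ = 7 → H.
Square: lon ⌊12.33036/2⌋ = 6; lat ⌊3.11839/1⌋ = 3.
Subsquare: lon ⌊0.33036/0.0833333⌋ = 3 → d; lat ⌊0.11839/0.0416667⌋ = 2 → c.
Extended square: lon ⌊0.08036/0.00833333⌋ = 9; lat ⌊0.03506/0.00416667⌋ = 8.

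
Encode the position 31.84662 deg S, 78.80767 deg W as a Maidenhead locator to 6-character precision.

Add 180° to longitude and 90° to latitude: 101.1923, 58.1534.
Field: lon ⌊101.1923/20⌋ = 5 → F; lat ⌊58.1534/10⌋ = 5 → F.
Square: lon ⌊1.1923/2⌋ = 0; lat ⌊8.1534/1⌋ = 8.
Subsquare: lon ⌊1.1923/0.0833333⌋ = 14 → o; lat ⌊0.1534/0.0416667⌋ = 3 → d.

FF08od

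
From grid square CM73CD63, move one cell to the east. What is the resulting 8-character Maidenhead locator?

CM73cd73

Longitude extended square 6; +1 → 7.
The latitude characters are unchanged.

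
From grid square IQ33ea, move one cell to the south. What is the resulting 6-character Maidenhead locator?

Latitude subsquare a = 0; −1 → -1, wraps to 23 = x, carry into square.
Latitude square 3; −1 → 2.
The longitude characters are unchanged.

IQ32ex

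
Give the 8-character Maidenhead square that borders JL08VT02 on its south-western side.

JL08ut91

Longitude extended square 0; −1 → -1, wraps to 9, carry into subsquare.
Longitude subsquare v = 21; −1 → 20 = u.
Latitude extended square 2; −1 → 1.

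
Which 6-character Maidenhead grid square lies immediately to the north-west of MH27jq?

Longitude subsquare j = 9; −1 → 8 = i.
Latitude subsquare q = 16; +1 → 17 = r.

MH27ir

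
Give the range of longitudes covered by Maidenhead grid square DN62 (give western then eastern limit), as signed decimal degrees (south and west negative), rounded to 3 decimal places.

-108.000, -106.000

Field D=3, N=13: +3·20° lon, +13·10° lat → SW at lon -120°, lat 40°.
Square 6, 2: +6·2° lon, +2·1° lat → SW at lon -108°, lat 42°.
Cell spans 2° lon × 1° lat.
west -108.000, east -106.000.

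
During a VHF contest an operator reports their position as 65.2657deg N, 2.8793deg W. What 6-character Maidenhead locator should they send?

IP85ng

Offset from 180°W / 90°S: lon 177.1207°, lat 155.2657°.
Field (20°×10°, letters A–R): lon ⌊177.1207/20⌋ = 8 → I; lat ⌊155.2657/10⌋ = 15 → P.
Square (2°×1°, digits 0–9): lon ⌊17.1207/2⌋ = 8; lat ⌊5.2657/1⌋ = 5.
Subsquare (5′×2.5′, letters a–x): lon ⌊1.1207/0.0833333⌋ = 13 → n; lat ⌊0.2657/0.0416667⌋ = 6 → g.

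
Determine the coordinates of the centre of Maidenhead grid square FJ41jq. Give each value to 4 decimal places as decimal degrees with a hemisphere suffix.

1.6875° N, 71.2083° W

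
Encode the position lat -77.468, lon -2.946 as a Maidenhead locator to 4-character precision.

IB82

Offset from 180°W / 90°S: lon 177.05°, lat 12.53°.
Field (20°×10°, letters A–R): lon ⌊177.05/20⌋ = 8 → I; lat ⌊12.53/10⌋ = 1 → B.
Square (2°×1°, digits 0–9): lon ⌊17.05/2⌋ = 8; lat ⌊2.53/1⌋ = 2.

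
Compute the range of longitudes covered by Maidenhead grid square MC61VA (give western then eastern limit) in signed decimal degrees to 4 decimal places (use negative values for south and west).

73.7500, 73.8333

Field M=12, C=2: +12·20° lon, +2·10° lat → SW at lon 60°, lat -70°.
Square 6, 1: +6·2° lon, +1·1° lat → SW at lon 72°, lat -69°.
Subsquare v=21, a=0: +21·0.0833333° lon, +0·0.0416667° lat → SW at lon 73.75°, lat -69°.
Cell spans 0.0833333° lon × 0.0416667° lat.
west 73.7500, east 73.8333.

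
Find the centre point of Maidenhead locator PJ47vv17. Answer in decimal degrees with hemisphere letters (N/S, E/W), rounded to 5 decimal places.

Field P=15, J=9: +15·20° lon, +9·10° lat → SW at lon 120°, lat 0°.
Square 4, 7: +4·2° lon, +7·1° lat → SW at lon 128°, lat 7°.
Subsquare v=21, v=21: +21·0.0833333° lon, +21·0.0416667° lat → SW at lon 129.75°, lat 7.875°.
Extended square 1, 7: +1·0.00833333° lon, +7·0.00416667° lat → SW at lon 129.758°, lat 7.90417°.
Cell spans 0.00833333° lon × 0.00416667° lat. Centre is SW corner plus half of each.
latitude 7.90625° N, longitude 129.76250° E.

7.90625° N, 129.76250° E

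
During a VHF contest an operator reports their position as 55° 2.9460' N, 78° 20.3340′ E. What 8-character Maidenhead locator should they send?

Shift to the Maidenhead origin (180°W, 90°S): lon 258.33890, lat 145.04910.
Field: 258.33890/20 → 12 → M, 145.04910/10 → 14 → O; chars MO.
Square: 18.33890/2 → 9, 5.04910/1 → 5; chars 95.
Subsquare: 0.33890/0.0833333 → 4 → e, 0.04910/0.0416667 → 1 → b; chars eb.
Extended square: 0.00557/0.00833333 → 0, 0.00743/0.00416667 → 1; chars 01.

MO95eb01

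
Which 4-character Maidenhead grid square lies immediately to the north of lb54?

Latitude square 4; +1 → 5.
The longitude characters are unchanged.

LB55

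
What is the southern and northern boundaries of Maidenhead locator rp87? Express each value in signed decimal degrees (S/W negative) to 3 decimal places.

67.000, 68.000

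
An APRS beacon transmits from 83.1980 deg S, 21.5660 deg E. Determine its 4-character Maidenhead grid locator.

Offset from 180°W / 90°S: lon 201.57°, lat 6.80°.
Field (20°×10°, letters A–R): 201.57/20 → 10 → K, 6.80/10 → 0 → A; chars KA.
Square (2°×1°, digits 0–9): 1.57/2 → 0, 6.80/1 → 6; chars 06.

KA06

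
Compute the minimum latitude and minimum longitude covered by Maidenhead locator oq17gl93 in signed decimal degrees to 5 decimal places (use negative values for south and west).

77.47083, 102.57500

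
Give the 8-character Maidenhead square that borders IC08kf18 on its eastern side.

IC08kf28

Longitude extended square 1; +1 → 2.
The latitude characters are unchanged.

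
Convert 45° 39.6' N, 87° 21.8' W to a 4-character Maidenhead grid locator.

EN65

Shift to the Maidenhead origin (180°W, 90°S): lon 92.64, lat 135.66.
Field: lon ⌊92.64/20⌋ = 4 → E; lat ⌊135.66/10⌋ = 13 → N.
Square: lon ⌊12.64/2⌋ = 6; lat ⌊5.66/1⌋ = 5.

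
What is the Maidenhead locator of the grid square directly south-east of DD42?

DD51

Longitude square 4; +1 → 5.
Latitude square 2; −1 → 1.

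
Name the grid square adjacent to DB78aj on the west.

DB68xj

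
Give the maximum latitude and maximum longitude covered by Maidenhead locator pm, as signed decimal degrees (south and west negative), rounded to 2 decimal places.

Field P=15, M=12: +15·20° lon, +12·10° lat → SW at lon 120°, lat 30°.
Cell spans 20° lon × 10° lat. NE corner is SW corner plus one full cell.
latitude 40.00, longitude 140.00.

40.00, 140.00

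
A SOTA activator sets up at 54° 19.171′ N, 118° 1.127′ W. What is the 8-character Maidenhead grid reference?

Offset from 180°W / 90°S: lon 61.98122°, lat 144.31952°.
Field (20°×10°, letters A–R): lon ⌊61.98122/20⌋ = 3 → D; lat ⌊144.31952/10⌋ = 14 → O.
Square (2°×1°, digits 0–9): lon ⌊1.98122/2⌋ = 0; lat ⌊4.31952/1⌋ = 4.
Subsquare (5′×2.5′, letters a–x): lon ⌊1.98122/0.0833333⌋ = 23 → x; lat ⌊0.31952/0.0416667⌋ = 7 → h.
Extended square (30″×15″, digits 0–9): lon ⌊0.06455/0.00833333⌋ = 7; lat ⌊0.02785/0.00416667⌋ = 6.

DO04xh76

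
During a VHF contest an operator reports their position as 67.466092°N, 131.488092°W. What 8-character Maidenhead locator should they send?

CP47gl11

Add 180° to longitude and 90° to latitude: 48.51191, 157.46609.
Field: lon ⌊48.51191/20⌋ = 2 → C; lat ⌊157.46609/10⌋ = 15 → P.
Square: lon ⌊8.51191/2⌋ = 4; lat ⌊7.46609/1⌋ = 7.
Subsquare: lon ⌊0.51191/0.0833333⌋ = 6 → g; lat ⌊0.46609/0.0416667⌋ = 11 → l.
Extended square: lon ⌊0.01191/0.00833333⌋ = 1; lat ⌊0.00776/0.00416667⌋ = 1.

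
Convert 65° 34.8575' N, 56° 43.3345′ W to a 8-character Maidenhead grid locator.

Add 180° to longitude and 90° to latitude: 123.27776, 155.58096.
Field (20°×10°, letters A–R): 123.27776/20 → 6 → G, 155.58096/10 → 15 → P; chars GP.
Square (2°×1°, digits 0–9): 3.27776/2 → 1, 5.58096/1 → 5; chars 15.
Subsquare (5′×2.5′, letters a–x): 1.27776/0.0833333 → 15 → p, 0.58096/0.0416667 → 13 → n; chars pn.
Extended square (30″×15″, digits 0–9): 0.02776/0.00833333 → 3, 0.03929/0.00416667 → 9; chars 39.

GP15pn39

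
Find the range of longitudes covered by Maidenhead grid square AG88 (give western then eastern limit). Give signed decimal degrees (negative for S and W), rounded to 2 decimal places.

Field A=0, G=6: +0·20° lon, +6·10° lat → SW at lon -180°, lat -30°.
Square 8, 8: +8·2° lon, +8·1° lat → SW at lon -164°, lat -22°.
Cell spans 2° lon × 1° lat.
west -164.00, east -162.00.

-164.00, -162.00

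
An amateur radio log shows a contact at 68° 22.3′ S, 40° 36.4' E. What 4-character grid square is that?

Add 180° to longitude and 90° to latitude: 220.61, 21.63.
Field: 220.61/20 → 11 → L, 21.63/10 → 2 → C; chars LC.
Square: 0.61/2 → 0, 1.63/1 → 1; chars 01.

LC01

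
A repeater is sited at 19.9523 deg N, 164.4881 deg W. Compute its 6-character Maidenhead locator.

AK79sw

Shift to the Maidenhead origin (180°W, 90°S): lon 15.5119, lat 109.9523.
Field: 15.5119/20 → 0 → A, 109.9523/10 → 10 → K; chars AK.
Square: 15.5119/2 → 7, 9.9523/1 → 9; chars 79.
Subsquare: 1.5119/0.0833333 → 18 → s, 0.9523/0.0416667 → 22 → w; chars sw.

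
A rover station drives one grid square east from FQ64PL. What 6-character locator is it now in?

FQ64ql

Longitude subsquare p = 15; +1 → 16 = q.
The latitude characters are unchanged.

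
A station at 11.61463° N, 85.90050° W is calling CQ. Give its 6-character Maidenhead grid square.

EK71bo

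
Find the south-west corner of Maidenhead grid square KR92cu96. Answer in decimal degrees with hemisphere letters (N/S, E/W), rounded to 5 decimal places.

82.85833° N, 38.24167° E

Field K=10, R=17: +10·20° lon, +17·10° lat → SW at lon 20°, lat 80°.
Square 9, 2: +9·2° lon, +2·1° lat → SW at lon 38°, lat 82°.
Subsquare c=2, u=20: +2·0.0833333° lon, +20·0.0416667° lat → SW at lon 38.1667°, lat 82.8333°.
Extended square 9, 6: +9·0.00833333° lon, +6·0.00416667° lat → SW at lon 38.2417°, lat 82.8583°.
latitude 82.85833° N, longitude 38.24167° E.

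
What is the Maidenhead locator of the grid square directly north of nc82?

Latitude square 2; +1 → 3.
The longitude characters are unchanged.

NC83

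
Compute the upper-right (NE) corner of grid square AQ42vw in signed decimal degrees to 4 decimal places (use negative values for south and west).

Field A=0, Q=16: +0·20° lon, +16·10° lat → SW at lon -180°, lat 70°.
Square 4, 2: +4·2° lon, +2·1° lat → SW at lon -172°, lat 72°.
Subsquare v=21, w=22: +21·0.0833333° lon, +22·0.0416667° lat → SW at lon -170.25°, lat 72.9167°.
Cell spans 0.0833333° lon × 0.0416667° lat. NE corner is SW corner plus one full cell.
latitude 72.9583, longitude -170.1667.

72.9583, -170.1667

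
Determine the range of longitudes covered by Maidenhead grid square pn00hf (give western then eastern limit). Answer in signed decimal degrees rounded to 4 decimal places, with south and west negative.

Field P=15, N=13: +15·20° lon, +13·10° lat → SW at lon 120°, lat 40°.
Square 0, 0: +0·2° lon, +0·1° lat → SW at lon 120°, lat 40°.
Subsquare h=7, f=5: +7·0.0833333° lon, +5·0.0416667° lat → SW at lon 120.583°, lat 40.2083°.
Cell spans 0.0833333° lon × 0.0416667° lat.
west 120.5833, east 120.6667.

120.5833, 120.6667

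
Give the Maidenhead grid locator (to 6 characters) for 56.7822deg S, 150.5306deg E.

QD53gf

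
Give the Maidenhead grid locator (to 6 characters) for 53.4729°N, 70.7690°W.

FO43ol

Add 180° to longitude and 90° to latitude: 109.2310, 143.4729.
Field: 109.2310/20 → 5 → F, 143.4729/10 → 14 → O; chars FO.
Square: 9.2310/2 → 4, 3.4729/1 → 3; chars 43.
Subsquare: 1.2310/0.0833333 → 14 → o, 0.4729/0.0416667 → 11 → l; chars ol.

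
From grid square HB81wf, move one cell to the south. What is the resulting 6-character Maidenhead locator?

HB81we

Latitude subsquare f = 5; −1 → 4 = e.
The longitude characters are unchanged.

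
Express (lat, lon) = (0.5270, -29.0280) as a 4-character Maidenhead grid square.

HJ50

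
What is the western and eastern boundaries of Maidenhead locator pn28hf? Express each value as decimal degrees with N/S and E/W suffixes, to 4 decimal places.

Field P=15, N=13: +15·20° lon, +13·10° lat → SW at lon 120°, lat 40°.
Square 2, 8: +2·2° lon, +8·1° lat → SW at lon 124°, lat 48°.
Subsquare h=7, f=5: +7·0.0833333° lon, +5·0.0416667° lat → SW at lon 124.583°, lat 48.2083°.
Cell spans 0.0833333° lon × 0.0416667° lat.
west 124.5833° E, east 124.6667° E.

124.5833° E, 124.6667° E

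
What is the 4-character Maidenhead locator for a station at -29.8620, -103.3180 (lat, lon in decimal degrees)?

DG80

Offset from 180°W / 90°S: lon 76.68°, lat 60.14°.
Field (20°×10°, letters A–R): lon ⌊76.68/20⌋ = 3 → D; lat ⌊60.14/10⌋ = 6 → G.
Square (2°×1°, digits 0–9): lon ⌊16.68/2⌋ = 8; lat ⌊0.14/1⌋ = 0.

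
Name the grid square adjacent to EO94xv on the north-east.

Longitude subsquare x = 23; +1 → 24, wraps to 0 = a, carry into square.
Longitude square 9; +1 → 10, wraps to 0, carry into field.
Longitude field E = 4; +1 → 5 = F.
Latitude subsquare v = 21; +1 → 22 = w.

FO04aw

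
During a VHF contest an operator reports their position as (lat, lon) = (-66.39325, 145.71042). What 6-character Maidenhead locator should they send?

QC23uo

Shift to the Maidenhead origin (180°W, 90°S): lon 325.7104, lat 23.6068.
Field: lon ⌊325.7104/20⌋ = 16 → Q; lat ⌊23.6068/10⌋ = 2 → C.
Square: lon ⌊5.7104/2⌋ = 2; lat ⌊3.6068/1⌋ = 3.
Subsquare: lon ⌊1.7104/0.0833333⌋ = 20 → u; lat ⌊0.6068/0.0416667⌋ = 14 → o.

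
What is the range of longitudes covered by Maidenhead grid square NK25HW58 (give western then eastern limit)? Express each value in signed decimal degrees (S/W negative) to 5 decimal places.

Field N=13, K=10: +13·20° lon, +10·10° lat → SW at lon 80°, lat 10°.
Square 2, 5: +2·2° lon, +5·1° lat → SW at lon 84°, lat 15°.
Subsquare h=7, w=22: +7·0.0833333° lon, +22·0.0416667° lat → SW at lon 84.5833°, lat 15.9167°.
Extended square 5, 8: +5·0.00833333° lon, +8·0.00416667° lat → SW at lon 84.625°, lat 15.95°.
Cell spans 0.00833333° lon × 0.00416667° lat.
west 84.62500, east 84.63333.

84.62500, 84.63333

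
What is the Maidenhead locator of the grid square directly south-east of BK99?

CK08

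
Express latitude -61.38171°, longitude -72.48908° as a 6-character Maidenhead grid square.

FC38so

Shift to the Maidenhead origin (180°W, 90°S): lon 107.5109, lat 28.6183.
Field: 107.5109/20 → 5 → F, 28.6183/10 → 2 → C; chars FC.
Square: 7.5109/2 → 3, 8.6183/1 → 8; chars 38.
Subsquare: 1.5109/0.0833333 → 18 → s, 0.6183/0.0416667 → 14 → o; chars so.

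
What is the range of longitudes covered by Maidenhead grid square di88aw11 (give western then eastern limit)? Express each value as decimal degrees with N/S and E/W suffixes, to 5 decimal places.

Field D=3, I=8: +3·20° lon, +8·10° lat → SW at lon -120°, lat -10°.
Square 8, 8: +8·2° lon, +8·1° lat → SW at lon -104°, lat -2°.
Subsquare a=0, w=22: +0·0.0833333° lon, +22·0.0416667° lat → SW at lon -104°, lat -1.08333°.
Extended square 1, 1: +1·0.00833333° lon, +1·0.00416667° lat → SW at lon -103.992°, lat -1.07917°.
Cell spans 0.00833333° lon × 0.00416667° lat.
west 103.99167° W, east 103.98333° W.

103.99167° W, 103.98333° W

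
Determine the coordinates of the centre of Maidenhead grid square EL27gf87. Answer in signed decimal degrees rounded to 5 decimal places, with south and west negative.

27.23958, -95.42917

Field E=4, L=11: +4·20° lon, +11·10° lat → SW at lon -100°, lat 20°.
Square 2, 7: +2·2° lon, +7·1° lat → SW at lon -96°, lat 27°.
Subsquare g=6, f=5: +6·0.0833333° lon, +5·0.0416667° lat → SW at lon -95.5°, lat 27.2083°.
Extended square 8, 7: +8·0.00833333° lon, +7·0.00416667° lat → SW at lon -95.4333°, lat 27.2375°.
Cell spans 0.00833333° lon × 0.00416667° lat. Centre is SW corner plus half of each.
latitude 27.23958, longitude -95.42917.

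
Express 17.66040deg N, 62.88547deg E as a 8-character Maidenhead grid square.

MK17kp68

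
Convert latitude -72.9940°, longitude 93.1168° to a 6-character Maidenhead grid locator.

Offset from 180°W / 90°S: lon 273.1168°, lat 17.0060°.
Field: lon ⌊273.1168/20⌋ = 13 → N; lat ⌊17.0060/10⌋ = 1 → B.
Square: lon ⌊13.1168/2⌋ = 6; lat ⌊7.0060/1⌋ = 7.
Subsquare: lon ⌊1.1168/0.0833333⌋ = 13 → n; lat ⌊0.0060/0.0416667⌋ = 0 → a.

NB67na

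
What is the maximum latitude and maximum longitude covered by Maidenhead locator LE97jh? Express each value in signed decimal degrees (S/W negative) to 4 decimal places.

-42.6667, 58.8333

Field L=11, E=4: +11·20° lon, +4·10° lat → SW at lon 40°, lat -50°.
Square 9, 7: +9·2° lon, +7·1° lat → SW at lon 58°, lat -43°.
Subsquare j=9, h=7: +9·0.0833333° lon, +7·0.0416667° lat → SW at lon 58.75°, lat -42.7083°.
Cell spans 0.0833333° lon × 0.0416667° lat. NE corner is SW corner plus one full cell.
latitude -42.6667, longitude 58.8333.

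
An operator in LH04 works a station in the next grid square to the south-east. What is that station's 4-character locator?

Longitude square 0; +1 → 1.
Latitude square 4; −1 → 3.

LH13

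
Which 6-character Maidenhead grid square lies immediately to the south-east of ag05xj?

Longitude subsquare x = 23; +1 → 24, wraps to 0 = a, carry into square.
Longitude square 0; +1 → 1.
Latitude subsquare j = 9; −1 → 8 = i.

AG15ai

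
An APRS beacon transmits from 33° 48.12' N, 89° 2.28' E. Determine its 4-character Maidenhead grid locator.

Offset from 180°W / 90°S: lon 269.04°, lat 123.80°.
Field: lon ⌊269.04/20⌋ = 13 → N; lat ⌊123.80/10⌋ = 12 → M.
Square: lon ⌊9.04/2⌋ = 4; lat ⌊3.80/1⌋ = 3.

NM43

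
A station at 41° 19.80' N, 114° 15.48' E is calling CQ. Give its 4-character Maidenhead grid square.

ON71

Add 180° to longitude and 90° to latitude: 294.26, 131.33.
Field (20°×10°, letters A–R): 294.26/20 → 14 → O, 131.33/10 → 13 → N; chars ON.
Square (2°×1°, digits 0–9): 14.26/2 → 7, 1.33/1 → 1; chars 71.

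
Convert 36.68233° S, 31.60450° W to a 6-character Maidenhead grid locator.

HF43eh

Shift to the Maidenhead origin (180°W, 90°S): lon 148.3955, lat 53.3177.
Field (20°×10°, letters A–R): 148.3955/20 → 7 → H, 53.3177/10 → 5 → F; chars HF.
Square (2°×1°, digits 0–9): 8.3955/2 → 4, 3.3177/1 → 3; chars 43.
Subsquare (5′×2.5′, letters a–x): 0.3955/0.0833333 → 4 → e, 0.3177/0.0416667 → 7 → h; chars eh.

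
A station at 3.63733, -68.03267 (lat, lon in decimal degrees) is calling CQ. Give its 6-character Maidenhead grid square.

FJ53xp

Shift to the Maidenhead origin (180°W, 90°S): lon 111.9673, lat 93.6373.
Field: 111.9673/20 → 5 → F, 93.6373/10 → 9 → J; chars FJ.
Square: 11.9673/2 → 5, 3.6373/1 → 3; chars 53.
Subsquare: 1.9673/0.0833333 → 23 → x, 0.6373/0.0416667 → 15 → p; chars xp.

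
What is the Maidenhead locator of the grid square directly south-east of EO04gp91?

EO04hp00

Longitude extended square 9; +1 → 10, wraps to 0, carry into subsquare.
Longitude subsquare g = 6; +1 → 7 = h.
Latitude extended square 1; −1 → 0.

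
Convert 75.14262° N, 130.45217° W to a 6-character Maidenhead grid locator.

Offset from 180°W / 90°S: lon 49.5478°, lat 165.1426°.
Field: lon ⌊49.5478/20⌋ = 2 → C; lat ⌊165.1426/10⌋ = 16 → Q.
Square: lon ⌊9.5478/2⌋ = 4; lat ⌊5.1426/1⌋ = 5.
Subsquare: lon ⌊1.5478/0.0833333⌋ = 18 → s; lat ⌊0.1426/0.0416667⌋ = 3 → d.

CQ45sd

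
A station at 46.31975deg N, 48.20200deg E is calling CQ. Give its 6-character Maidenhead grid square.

LN46ch

Offset from 180°W / 90°S: lon 228.2020°, lat 136.3197°.
Field: 228.2020/20 → 11 → L, 136.3197/10 → 13 → N; chars LN.
Square: 8.2020/2 → 4, 6.3197/1 → 6; chars 46.
Subsquare: 0.2020/0.0833333 → 2 → c, 0.3197/0.0416667 → 7 → h; chars ch.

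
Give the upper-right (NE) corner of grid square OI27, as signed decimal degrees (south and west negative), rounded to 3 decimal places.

-2.000, 106.000

Field O=14, I=8: +14·20° lon, +8·10° lat → SW at lon 100°, lat -10°.
Square 2, 7: +2·2° lon, +7·1° lat → SW at lon 104°, lat -3°.
Cell spans 2° lon × 1° lat. NE corner is SW corner plus one full cell.
latitude -2.000, longitude 106.000.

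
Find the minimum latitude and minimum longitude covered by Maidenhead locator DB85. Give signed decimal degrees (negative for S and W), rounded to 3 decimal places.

-75.000, -104.000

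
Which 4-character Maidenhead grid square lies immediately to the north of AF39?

Latitude square 9; +1 → 10, wraps to 0, carry into field.
Latitude field F = 5; +1 → 6 = G.
The longitude characters are unchanged.

AG30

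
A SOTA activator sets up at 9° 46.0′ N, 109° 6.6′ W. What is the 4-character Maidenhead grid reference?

DJ59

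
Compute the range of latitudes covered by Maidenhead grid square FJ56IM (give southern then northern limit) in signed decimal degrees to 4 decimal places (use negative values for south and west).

6.5000, 6.5417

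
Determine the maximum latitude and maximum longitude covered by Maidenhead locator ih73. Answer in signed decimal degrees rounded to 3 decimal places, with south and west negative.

Field I=8, H=7: +8·20° lon, +7·10° lat → SW at lon -20°, lat -20°.
Square 7, 3: +7·2° lon, +3·1° lat → SW at lon -6°, lat -17°.
Cell spans 2° lon × 1° lat. NE corner is SW corner plus one full cell.
latitude -16.000, longitude -4.000.

-16.000, -4.000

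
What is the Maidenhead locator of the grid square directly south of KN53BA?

KN52bx

Latitude subsquare a = 0; −1 → -1, wraps to 23 = x, carry into square.
Latitude square 3; −1 → 2.
The longitude characters are unchanged.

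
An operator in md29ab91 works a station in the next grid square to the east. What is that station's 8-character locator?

Longitude extended square 9; +1 → 10, wraps to 0, carry into subsquare.
Longitude subsquare a = 0; +1 → 1 = b.
The latitude characters are unchanged.

MD29bb01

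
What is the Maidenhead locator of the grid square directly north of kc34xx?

Latitude subsquare x = 23; +1 → 24, wraps to 0 = a, carry into square.
Latitude square 4; +1 → 5.
The longitude characters are unchanged.

KC35xa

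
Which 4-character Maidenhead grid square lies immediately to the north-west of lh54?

Longitude square 5; −1 → 4.
Latitude square 4; +1 → 5.

LH45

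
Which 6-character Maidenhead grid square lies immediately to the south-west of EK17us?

EK17tr

Longitude subsquare u = 20; −1 → 19 = t.
Latitude subsquare s = 18; −1 → 17 = r.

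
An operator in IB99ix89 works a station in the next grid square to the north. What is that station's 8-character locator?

Latitude extended square 9; +1 → 10, wraps to 0, carry into subsquare.
Latitude subsquare x = 23; +1 → 24, wraps to 0 = a, carry into square.
Latitude square 9; +1 → 10, wraps to 0, carry into field.
Latitude field B = 1; +1 → 2 = C.
The longitude characters are unchanged.

IC90ia80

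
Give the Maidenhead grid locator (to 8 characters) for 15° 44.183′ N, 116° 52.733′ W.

Shift to the Maidenhead origin (180°W, 90°S): lon 63.12112, lat 105.73638.
Field (20°×10°, letters A–R): 63.12112/20 → 3 → D, 105.73638/10 → 10 → K; chars DK.
Square (2°×1°, digits 0–9): 3.12112/2 → 1, 5.73638/1 → 5; chars 15.
Subsquare (5′×2.5′, letters a–x): 1.12112/0.0833333 → 13 → n, 0.73638/0.0416667 → 17 → r; chars nr.
Extended square (30″×15″, digits 0–9): 0.03778/0.00833333 → 4, 0.02805/0.00416667 → 6; chars 46.

DK15nr46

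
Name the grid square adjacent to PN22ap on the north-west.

PN12xq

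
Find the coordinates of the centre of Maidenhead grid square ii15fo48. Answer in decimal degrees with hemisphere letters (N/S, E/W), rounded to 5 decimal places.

Field I=8, I=8: +8·20° lon, +8·10° lat → SW at lon -20°, lat -10°.
Square 1, 5: +1·2° lon, +5·1° lat → SW at lon -18°, lat -5°.
Subsquare f=5, o=14: +5·0.0833333° lon, +14·0.0416667° lat → SW at lon -17.5833°, lat -4.41667°.
Extended square 4, 8: +4·0.00833333° lon, +8·0.00416667° lat → SW at lon -17.55°, lat -4.38333°.
Cell spans 0.00833333° lon × 0.00416667° lat. Centre is SW corner plus half of each.
latitude 4.38125° S, longitude 17.54583° W.

4.38125° S, 17.54583° W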